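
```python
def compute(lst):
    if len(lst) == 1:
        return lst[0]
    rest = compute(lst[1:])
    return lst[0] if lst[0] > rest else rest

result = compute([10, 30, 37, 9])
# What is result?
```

Recursive max over [10, 30, 37, 9] = 37

Answer: 37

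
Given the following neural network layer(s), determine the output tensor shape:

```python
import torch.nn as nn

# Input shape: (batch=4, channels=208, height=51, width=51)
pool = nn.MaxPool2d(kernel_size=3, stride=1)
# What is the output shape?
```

Input: (4, 208, 51, 51) -> Output: (4, 208, 49, 49)

Answer: (4, 208, 49, 49)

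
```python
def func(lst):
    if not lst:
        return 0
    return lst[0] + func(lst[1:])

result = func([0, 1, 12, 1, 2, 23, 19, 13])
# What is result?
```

0 + 1 + 12 + 1 + 2 + 23 + 19 + 13 + 0 = 71

Answer: 71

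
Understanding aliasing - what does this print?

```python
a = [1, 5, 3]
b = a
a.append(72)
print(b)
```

Key concept: basic list aliasing.
Step by step:
`a = [1, 5, 3]` → a = [1, 5, 3]
`b = a` → b = [1, 5, 3] (same object as a)
`a.append(72)` → a = [1, 5, 3, 72] (same object as b); b = [1, 5, 3, 72] (same object as a)
`print(b)` → prints [1, 5, 3, 72]

Answer: [1, 5, 3, 72]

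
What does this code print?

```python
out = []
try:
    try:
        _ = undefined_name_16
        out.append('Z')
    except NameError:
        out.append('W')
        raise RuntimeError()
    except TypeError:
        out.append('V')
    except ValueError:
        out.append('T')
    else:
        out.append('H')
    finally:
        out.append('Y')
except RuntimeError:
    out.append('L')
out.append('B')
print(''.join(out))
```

Execution trace: 'W' (inner except NameError) → 'Y' (inner finally) → 'L' (outer except RuntimeError) → 'B' (after the try/except). Output: WYLB

Answer: WYLB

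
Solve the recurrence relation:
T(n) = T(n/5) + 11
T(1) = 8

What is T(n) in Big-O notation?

Each step divides n by 5 and adds 11. After log_5(n) steps we reach T(1)=8. So T(n) = 11·log_5(n) + 8 = O(log n).

Answer: O(log n)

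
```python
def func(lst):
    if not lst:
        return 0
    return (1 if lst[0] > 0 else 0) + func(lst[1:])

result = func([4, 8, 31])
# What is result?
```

Count of positive elements in [4, 8, 31] = 3

Answer: 3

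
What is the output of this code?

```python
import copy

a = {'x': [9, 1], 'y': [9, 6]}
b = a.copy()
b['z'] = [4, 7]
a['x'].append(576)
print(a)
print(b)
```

Key concept: shallow copy of dict with mutable values.
Step by step:
`a = {'x': [9, 1], 'y': [9, 6]}` → a = {'x': [9, 1], 'y': [9, 6]}
`b = a.copy()` → b = {'x': [9, 1], 'y': [9, 6]}
`b['z'] = [4, 7]` → b = {'x': [9, 1], 'y': [9, 6], 'z': [4, 7]}
`a['x'].append(576)` → a = {'x': [9, 1, 576], 'y': [9, 6]}; b = {'x': [9, 1, 576], 'y': [9, 6], 'z': [4, 7]}
`print(a)` → prints {'x': [9, 1, 576], 'y': [9, 6]}
`print(b)` → prints {'x': [9, 1, 576], 'y': [9, 6], 'z': [4, 7]}

Answer:
{'x': [9, 1, 576], 'y': [9, 6]}
{'x': [9, 1, 576], 'y': [9, 6], 'z': [4, 7]}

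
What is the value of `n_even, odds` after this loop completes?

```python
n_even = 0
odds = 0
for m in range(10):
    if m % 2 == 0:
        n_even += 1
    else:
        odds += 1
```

Count evens and odds in range(10)
`n_even, odds` takes the values: (0, 0) → (1, 0) → (1, 1) → (2, 1) → (2, 2) → (3, 2) → (3, 3) → (4, 3) → (4, 4) → (5, 4) → (5, 5)

Answer: 5, 5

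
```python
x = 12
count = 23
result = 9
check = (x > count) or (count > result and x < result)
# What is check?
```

Trace:
`x = 12` → x = 12
`count = 23` → count = 23
`result = 9` → result = 9
`check = (x > count) or (count > result and x < result)` → check = False
So check = False

Answer: False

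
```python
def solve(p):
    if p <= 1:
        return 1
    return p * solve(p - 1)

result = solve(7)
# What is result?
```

solve(7) = 7 * 6 * 5 * 4 * 3 * 2 * 1 = 5040

Answer: 5040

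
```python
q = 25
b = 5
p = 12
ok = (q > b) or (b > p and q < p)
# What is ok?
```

Trace:
`q = 25` → q = 25
`b = 5` → b = 5
`p = 12` → p = 12
`ok = (q > b) or (b > p and q < p)` → ok = True
So ok = True

Answer: True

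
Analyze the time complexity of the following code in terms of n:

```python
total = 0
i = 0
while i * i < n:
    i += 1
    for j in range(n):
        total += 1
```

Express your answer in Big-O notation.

Each loop level contributes: √n × n. Multiplying the contributions gives O(n√n).

Answer: O(n√n)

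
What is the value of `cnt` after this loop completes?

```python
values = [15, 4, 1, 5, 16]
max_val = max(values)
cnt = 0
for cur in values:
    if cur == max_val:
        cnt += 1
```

Count of max value 16 in [15, 4, 1, 5, 16]
`cnt` takes the values: 0 → 1

Answer: 1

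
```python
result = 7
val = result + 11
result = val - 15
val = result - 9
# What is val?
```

Trace:
`result = 7` → result = 7
`val = result + 11` → val = 18
`result = val - 15` → result = 3
`val = result - 9` → val = -6
So val = -6

Answer: -6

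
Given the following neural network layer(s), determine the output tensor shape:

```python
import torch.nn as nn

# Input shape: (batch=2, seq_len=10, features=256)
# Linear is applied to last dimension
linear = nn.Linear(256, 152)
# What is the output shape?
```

Input: (2, 10, 256) -> Output: (2, 10, 152)

Answer: (2, 10, 152)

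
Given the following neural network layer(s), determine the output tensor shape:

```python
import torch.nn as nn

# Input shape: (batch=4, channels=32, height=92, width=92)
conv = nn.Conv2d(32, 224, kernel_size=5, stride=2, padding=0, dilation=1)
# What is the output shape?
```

Input: (4, 32, 92, 92) -> Output: (4, 224, 44, 44)

Answer: (4, 224, 44, 44)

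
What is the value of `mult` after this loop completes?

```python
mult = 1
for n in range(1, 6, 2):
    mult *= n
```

Product of 1, 3, 5, ... up to 5
`mult` takes the values: 1 → 3 → 15

Answer: 15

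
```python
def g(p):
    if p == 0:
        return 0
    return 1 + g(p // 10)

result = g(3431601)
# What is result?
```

Count of digits of 3431601: 7

Answer: 7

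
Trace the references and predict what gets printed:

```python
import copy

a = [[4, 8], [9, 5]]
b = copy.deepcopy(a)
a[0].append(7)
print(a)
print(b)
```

Key concept: deep copy is fully independent.
Step by step:
`a = [[4, 8], [9, 5]]` → a = [[4, 8], [9, 5]]
`b = copy.deepcopy(a)` → b = [[4, 8], [9, 5]]
`a[0].append(7)` → a = [[4, 8, 7], [9, 5]]
`print(a)` → prints [[4, 8, 7], [9, 5]]
`print(b)` → prints [[4, 8], [9, 5]]

Answer:
[[4, 8, 7], [9, 5]]
[[4, 8], [9, 5]]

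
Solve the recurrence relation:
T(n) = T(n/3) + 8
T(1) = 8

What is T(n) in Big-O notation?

Each step divides n by 3 and adds 8. After log_3(n) steps we reach T(1)=8. So T(n) = 8·log_3(n) + 8 = O(log n).

Answer: O(log n)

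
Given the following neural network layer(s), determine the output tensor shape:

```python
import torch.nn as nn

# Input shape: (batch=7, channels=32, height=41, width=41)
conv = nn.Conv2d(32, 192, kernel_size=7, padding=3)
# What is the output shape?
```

Input: (7, 32, 41, 41) -> Output: (7, 192, 41, 41)

Answer: (7, 192, 41, 41)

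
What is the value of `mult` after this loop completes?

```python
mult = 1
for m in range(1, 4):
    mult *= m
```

3! = 6
`mult` takes the values: 1 → 2 → 6

Answer: 6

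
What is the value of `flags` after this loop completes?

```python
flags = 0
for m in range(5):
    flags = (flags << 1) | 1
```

Build 5 consecutive 1-bits: 0b11111
`flags` takes the values: 0 → 1 → 3 → 7 → 15 → 31

Answer: 31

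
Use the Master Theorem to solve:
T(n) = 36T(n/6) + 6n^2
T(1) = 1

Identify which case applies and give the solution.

a=36, b=6, f(n)=6n^2. log_6(36) = 2. Since c=2 = 2, Case 2 applies: T(n) = Θ(n^log_b(a) · log n) = O(n^2 log n).

Answer: O(n^2 log n) - Case 2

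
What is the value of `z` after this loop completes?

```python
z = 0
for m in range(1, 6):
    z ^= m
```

XOR of 1 to 5
`z` takes the values: 0 → 1 → 3 → 0 → 4 → 1

Answer: 1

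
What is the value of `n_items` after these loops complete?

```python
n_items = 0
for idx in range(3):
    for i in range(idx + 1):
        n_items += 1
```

Triangle: 1 + 2 + ... + 3
`n_items` takes the values: 0 → 1 → 2 → 3 → 4 → 5 → 6

Answer: 6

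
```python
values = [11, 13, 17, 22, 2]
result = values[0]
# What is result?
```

Trace:
`values = [11, 13, 17, 22, 2]` → values = [11, 13, 17, 22, 2]
`result = values[0]` → result = 11
So result = 11

Answer: 11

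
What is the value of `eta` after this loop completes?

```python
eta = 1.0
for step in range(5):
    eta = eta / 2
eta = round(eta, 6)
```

Halving LR 5 times: 1 / 2^5
`eta` takes the values: 1.0 → 0.5 → 0.25 → 0.125 → 0.0625 → 0.03125

Answer: 0.03125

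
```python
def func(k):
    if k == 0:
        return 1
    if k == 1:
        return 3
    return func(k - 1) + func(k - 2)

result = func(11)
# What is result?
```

Build up from base cases: func(0)=1, func(1)=3, func(2)=4, func(3)=7, func(4)=11, func(5)=18, func(6)=29, ..., func(11)=322

Answer: 322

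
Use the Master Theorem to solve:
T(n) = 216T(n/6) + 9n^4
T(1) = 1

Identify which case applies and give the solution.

a=216, b=6, f(n)=9n^4. log_6(216) = 3. Since c=4 > 3 and the regularity condition holds (216(n/6)^4 = (216/6^4)n^4 with 216/6^4 < 1), Case 3 applies: T(n) = Θ(f(n)) = O(n^4).

Answer: O(n^4) - Case 3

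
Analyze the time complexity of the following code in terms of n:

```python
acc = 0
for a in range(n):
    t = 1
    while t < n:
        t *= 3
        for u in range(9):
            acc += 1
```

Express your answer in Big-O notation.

Each loop level contributes: n × log n × 1. Multiplying the contributions gives O(n log n).

Answer: O(n log n)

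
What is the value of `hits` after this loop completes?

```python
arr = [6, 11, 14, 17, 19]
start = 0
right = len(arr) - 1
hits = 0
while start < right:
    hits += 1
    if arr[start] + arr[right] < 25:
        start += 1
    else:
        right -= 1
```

Steps to find pair summing to 25
`hits` takes the values: 0 → 1 → 2 → 3 → 4

Answer: 4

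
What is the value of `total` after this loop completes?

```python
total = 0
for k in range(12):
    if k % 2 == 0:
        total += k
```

Sum of even numbers 0 to 11
`total` takes the values: 0 → 2 → 6 → 12 → 20 → 30

Answer: 30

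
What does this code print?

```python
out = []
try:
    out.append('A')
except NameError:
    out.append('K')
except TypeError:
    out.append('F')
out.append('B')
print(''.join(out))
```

Execution trace: 'A' (try body, no exception) → 'B' (after the try/except). Output: AB

Answer: AB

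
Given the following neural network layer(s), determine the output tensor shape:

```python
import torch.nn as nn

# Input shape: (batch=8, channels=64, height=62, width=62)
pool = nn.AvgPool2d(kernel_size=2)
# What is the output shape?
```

Input: (8, 64, 62, 62) -> Output: (8, 64, 31, 31)

Answer: (8, 64, 31, 31)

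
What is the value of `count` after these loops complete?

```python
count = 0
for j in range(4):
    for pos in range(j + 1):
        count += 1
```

Triangle: 1 + 2 + ... + 4
`count` takes the values: 0 → 1 → 2 → 3 → 4 → 5 → 6 → 7 → 8 → 9 → 10

Answer: 10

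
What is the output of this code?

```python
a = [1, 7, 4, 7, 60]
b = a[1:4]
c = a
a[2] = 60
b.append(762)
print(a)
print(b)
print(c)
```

Key concept: slice vs alias.
Step by step:
`a = [1, 7, 4, 7, 60]` → a = [1, 7, 4, 7, 60]
`b = a[1:4]` → b = [7, 4, 7]
`c = a` → c = [1, 7, 4, 7, 60] (same object as a)
`a[2] = 60` → a = [1, 7, 60, 7, 60] (same object as c); c = [1, 7, 60, 7, 60] (same object as a)
`b.append(762)` → b = [7, 4, 7, 762]
`print(a)` → prints [1, 7, 60, 7, 60]
`print(b)` → prints [7, 4, 7, 762]
`print(c)` → prints [1, 7, 60, 7, 60]

Answer:
[1, 7, 60, 7, 60]
[7, 4, 7, 762]
[1, 7, 60, 7, 60]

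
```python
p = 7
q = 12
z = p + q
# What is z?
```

Trace:
`p = 7` → p = 7
`q = 12` → q = 12
`z = p + q` → z = 19
So z = 19

Answer: 19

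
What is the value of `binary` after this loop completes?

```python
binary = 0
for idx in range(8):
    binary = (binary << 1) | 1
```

Build 8 consecutive 1-bits: 0b11111111
`binary` takes the values: 0 → 1 → 3 → 7 → 15 → 31 → 63 → 127 → 255

Answer: 255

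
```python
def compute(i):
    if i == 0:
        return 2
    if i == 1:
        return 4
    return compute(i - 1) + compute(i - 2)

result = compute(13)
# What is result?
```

Build up from base cases: compute(0)=2, compute(1)=4, compute(2)=6, compute(3)=10, compute(4)=16, compute(5)=26, compute(6)=42, ..., compute(13)=1220

Answer: 1220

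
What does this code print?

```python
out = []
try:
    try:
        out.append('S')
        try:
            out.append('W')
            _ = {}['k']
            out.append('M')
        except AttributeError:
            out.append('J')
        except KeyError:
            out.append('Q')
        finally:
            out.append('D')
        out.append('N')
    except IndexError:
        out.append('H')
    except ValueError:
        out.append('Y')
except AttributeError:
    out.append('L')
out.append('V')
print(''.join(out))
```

Execution trace: 'S' (try body) → 'W' (inner try body) → 'Q' (inner except KeyError) → 'D' (inner finally) → 'N' (try body, no exception) → 'V' (after the try/except). Output: SWQDNV

Answer: SWQDNV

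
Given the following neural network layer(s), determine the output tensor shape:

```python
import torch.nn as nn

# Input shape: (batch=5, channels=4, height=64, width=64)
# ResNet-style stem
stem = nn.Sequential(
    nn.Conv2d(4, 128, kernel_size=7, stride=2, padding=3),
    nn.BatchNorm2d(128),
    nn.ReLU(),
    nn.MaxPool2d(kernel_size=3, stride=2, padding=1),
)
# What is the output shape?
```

Input: (5, 4, 64, 64) -> after Conv2d 7x7 stride=2: (5, 128, 32, 32) -> Output: (5, 128, 16, 16)

Answer: (5, 128, 16, 16)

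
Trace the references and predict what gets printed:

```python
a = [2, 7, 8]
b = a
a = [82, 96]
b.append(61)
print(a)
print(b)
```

Key concept: rebinding vs mutation: a is rebound to a new list, b still points at the original.
Step by step:
`a = [2, 7, 8]` → a = [2, 7, 8]
`b = a` → b = [2, 7, 8] (same object as a)
`a = [82, 96]` → a = [82, 96]
`b.append(61)` → b = [2, 7, 8, 61]
`print(a)` → prints [82, 96]
`print(b)` → prints [2, 7, 8, 61]

Answer:
[82, 96]
[2, 7, 8, 61]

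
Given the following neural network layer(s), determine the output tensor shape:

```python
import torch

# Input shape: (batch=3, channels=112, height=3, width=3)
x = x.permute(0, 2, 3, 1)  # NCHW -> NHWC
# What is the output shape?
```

Input: (3, 112, 3, 3) -> Output: (3, 3, 3, 112)

Answer: (3, 3, 3, 112)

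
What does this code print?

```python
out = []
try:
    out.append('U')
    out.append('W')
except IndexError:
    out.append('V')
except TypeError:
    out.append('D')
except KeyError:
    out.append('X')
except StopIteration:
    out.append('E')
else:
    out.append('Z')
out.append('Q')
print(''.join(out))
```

Execution trace: 'U' (try body) → 'W' (try body, no exception) → 'Z' (else) → 'Q' (after the try/except). Output: UWZQ

Answer: UWZQ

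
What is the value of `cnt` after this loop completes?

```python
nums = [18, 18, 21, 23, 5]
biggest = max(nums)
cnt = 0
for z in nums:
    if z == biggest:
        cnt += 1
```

Count of max value 23 in [18, 18, 21, 23, 5]
`cnt` takes the values: 0 → 1

Answer: 1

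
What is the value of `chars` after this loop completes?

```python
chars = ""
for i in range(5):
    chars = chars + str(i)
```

Concatenate digits 0 to 4
`chars` takes the values: "" → "0" → "01" → "012" → "0123" → "01234"

Answer: "01234"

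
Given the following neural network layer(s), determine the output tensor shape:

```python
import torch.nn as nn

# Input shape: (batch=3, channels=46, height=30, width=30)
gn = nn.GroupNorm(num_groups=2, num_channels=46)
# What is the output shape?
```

Input: (3, 46, 30, 30) -> Output: (3, 46, 30, 30)

Answer: (3, 46, 30, 30)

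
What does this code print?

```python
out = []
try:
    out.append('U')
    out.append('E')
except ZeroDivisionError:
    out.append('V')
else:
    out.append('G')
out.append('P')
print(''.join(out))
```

Execution trace: 'U' (try body) → 'E' (try body, no exception) → 'G' (else) → 'P' (after the try/except). Output: UEGP

Answer: UEGP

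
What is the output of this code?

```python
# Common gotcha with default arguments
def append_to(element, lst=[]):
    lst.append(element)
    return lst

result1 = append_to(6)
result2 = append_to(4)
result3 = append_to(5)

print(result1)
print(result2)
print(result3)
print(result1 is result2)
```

Key concept: mutable default argument gotcha.
Step by step:
`result1 = append_to(6)` → result1 = [6]
`result2 = append_to(4)` → result1 = [6, 4] (same object as result2); result2 = [6, 4] (same object as result1)
`result3 = append_to(5)` → result1 = [6, 4, 5] (same object as result2, result3); result2 = [6, 4, 5] (same object as result1, result3); result3 = [6, 4, 5] (same object as result1, result2)
`print(result1)` → prints [6, 4, 5]
`print(result2)` → prints [6, 4, 5]
`print(result3)` → prints [6, 4, 5]
`print(result1 is result2)` → prints True

Answer:
[6, 4, 5]
[6, 4, 5]
[6, 4, 5]
True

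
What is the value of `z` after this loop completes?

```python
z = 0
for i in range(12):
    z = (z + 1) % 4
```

Increment mod 4, 12 times = 0
`z` takes the values: 0 → 1 → 2 → 3 → 0 → 1 → 2 → 3 → 0 → 1 → 2 → 3 → 0

Answer: 0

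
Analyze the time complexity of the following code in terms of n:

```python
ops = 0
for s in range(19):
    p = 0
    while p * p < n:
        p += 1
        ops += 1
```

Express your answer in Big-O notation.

Each loop level contributes: 1 × √n. Multiplying the contributions gives O(√n).

Answer: O(√n)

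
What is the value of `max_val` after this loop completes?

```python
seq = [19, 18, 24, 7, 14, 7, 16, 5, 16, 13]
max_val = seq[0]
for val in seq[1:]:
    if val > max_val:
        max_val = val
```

Maximum of [19, 18, 24, 7, 14, 7, 16, 5, 16, 13]
`max_val` takes the values: 19 → 24

Answer: 24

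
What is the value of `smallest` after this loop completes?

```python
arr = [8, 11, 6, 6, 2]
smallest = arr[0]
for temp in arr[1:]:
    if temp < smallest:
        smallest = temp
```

Minimum of [8, 11, 6, 6, 2]
`smallest` takes the values: 8 → 6 → 2

Answer: 2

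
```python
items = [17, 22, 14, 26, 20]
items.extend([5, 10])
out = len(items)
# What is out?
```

Trace:
`items = [17, 22, 14, 26, 20]` → items = [17, 22, 14, 26, 20]
`items.extend([5, 10])` → items = [17, 22, 14, 26, 20, 5, 10]
`out = len(items)` → out = 7
So out = 7

Answer: 7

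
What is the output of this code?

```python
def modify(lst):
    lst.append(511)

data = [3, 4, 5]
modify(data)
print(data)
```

Key concept: function modifies passed list.
Step by step:
`data = [3, 4, 5]` → data = [3, 4, 5]
`modify(data)` → data = [3, 4, 5, 511]
`print(data)` → prints [3, 4, 5, 511]

Answer: [3, 4, 5, 511]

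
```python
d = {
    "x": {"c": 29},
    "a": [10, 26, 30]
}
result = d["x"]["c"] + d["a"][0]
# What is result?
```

Trace:
`d = { ...` → d = {'x': {'c': 29}, 'a': [10, 26, 30]}
`result = d["x"]["c"] + d["a"][0]` → result = 39
So result = 39

Answer: 39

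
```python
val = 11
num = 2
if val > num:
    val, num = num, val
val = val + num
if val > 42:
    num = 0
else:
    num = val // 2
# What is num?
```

Trace:
`val = 11` → val = 11
`num = 2` → num = 2
`if val > num: ...` → val > num is True → val = 2; num = 11
`val = val + num` → val = 13
`if val > 42: ...` → val > 42 is False, take else branch → num = 6
So num = 6

Answer: 6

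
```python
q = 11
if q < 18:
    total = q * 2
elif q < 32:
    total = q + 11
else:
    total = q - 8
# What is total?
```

Trace:
`q = 11` → q = 11
`if q < 18: ...` → q < 18 is True → total = 22
So total = 22

Answer: 22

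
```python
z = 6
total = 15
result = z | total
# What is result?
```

Trace:
`z = 6` → z = 6
`total = 15` → total = 15
`result = z | total` → result = 15
So result = 15

Answer: 15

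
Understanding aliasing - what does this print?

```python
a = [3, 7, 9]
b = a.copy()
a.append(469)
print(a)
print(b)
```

Key concept: list.copy() creates independent copy.
Step by step:
`a = [3, 7, 9]` → a = [3, 7, 9]
`b = a.copy()` → b = [3, 7, 9]
`a.append(469)` → a = [3, 7, 9, 469]
`print(a)` → prints [3, 7, 9, 469]
`print(b)` → prints [3, 7, 9]

Answer:
[3, 7, 9, 469]
[3, 7, 9]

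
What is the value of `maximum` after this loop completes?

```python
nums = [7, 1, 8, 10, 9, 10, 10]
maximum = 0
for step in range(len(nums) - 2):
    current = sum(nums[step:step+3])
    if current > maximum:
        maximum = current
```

Max sum of 3-element window in [7, 1, 8, 10, 9, 10, 10]
`maximum` takes the values: 0 → 16 → 19 → 27 → 29

Answer: 29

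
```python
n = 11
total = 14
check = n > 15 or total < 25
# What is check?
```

Trace:
`n = 11` → n = 11
`total = 14` → total = 14
`check = n > 15 or total < 25` → check = True
So check = True

Answer: True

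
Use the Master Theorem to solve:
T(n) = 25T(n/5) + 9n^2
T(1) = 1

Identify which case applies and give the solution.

a=25, b=5, f(n)=9n^2. log_5(25) = 2. Since c=2 = 2, Case 2 applies: T(n) = Θ(n^log_b(a) · log n) = O(n^2 log n).

Answer: O(n^2 log n) - Case 2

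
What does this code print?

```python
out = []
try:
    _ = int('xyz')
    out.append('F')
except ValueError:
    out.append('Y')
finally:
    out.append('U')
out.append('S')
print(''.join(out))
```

Execution trace: 'Y' (except ValueError) → 'U' (finally) → 'S' (after the try/except). Output: YUS

Answer: YUS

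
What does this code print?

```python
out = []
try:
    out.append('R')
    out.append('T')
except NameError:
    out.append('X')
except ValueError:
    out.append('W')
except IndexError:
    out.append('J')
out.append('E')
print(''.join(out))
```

Execution trace: 'R' (try body) → 'T' (try body, no exception) → 'E' (after the try/except). Output: RTE

Answer: RTE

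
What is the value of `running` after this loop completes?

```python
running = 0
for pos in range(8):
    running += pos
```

Sum of 0 to 7 = 28
`running` takes the values: 0 → 1 → 3 → 6 → 10 → 15 → 21 → 28

Answer: 28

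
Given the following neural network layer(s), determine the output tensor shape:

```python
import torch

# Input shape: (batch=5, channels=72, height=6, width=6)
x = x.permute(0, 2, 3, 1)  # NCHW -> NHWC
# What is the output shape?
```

Input: (5, 72, 6, 6) -> Output: (5, 6, 6, 72)

Answer: (5, 6, 6, 72)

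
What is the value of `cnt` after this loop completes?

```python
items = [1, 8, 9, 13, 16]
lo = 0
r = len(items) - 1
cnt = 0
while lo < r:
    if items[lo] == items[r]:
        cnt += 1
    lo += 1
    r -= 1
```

Count matching pairs from ends
`cnt` takes the values: 0

Answer: 0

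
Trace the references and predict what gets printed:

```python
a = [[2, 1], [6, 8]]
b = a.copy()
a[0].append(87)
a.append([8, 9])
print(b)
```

Key concept: shallow copy with nested lists.
Step by step:
`a = [[2, 1], [6, 8]]` → a = [[2, 1], [6, 8]]
`b = a.copy()` → b = [[2, 1], [6, 8]]
`a[0].append(87)` → a = [[2, 1, 87], [6, 8]]; b = [[2, 1, 87], [6, 8]]
`a.append([8, 9])` → a = [[2, 1, 87], [6, 8], [8, 9]]
`print(b)` → prints [[2, 1, 87], [6, 8]]

Answer: [[2, 1, 87], [6, 8]]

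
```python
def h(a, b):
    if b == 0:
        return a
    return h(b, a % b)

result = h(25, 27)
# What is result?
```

h(25, 27) -> h(27, 25) -> h(25, 2) -> h(2, 1) -> h(1, 0) -> 1

Answer: 1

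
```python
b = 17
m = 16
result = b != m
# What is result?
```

Trace:
`b = 17` → b = 17
`m = 16` → m = 16
`result = b != m` → result = True
So result = True

Answer: True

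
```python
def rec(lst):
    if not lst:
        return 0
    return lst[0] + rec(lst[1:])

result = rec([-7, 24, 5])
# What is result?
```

(-7) + 24 + 5 + 0 = 22

Answer: 22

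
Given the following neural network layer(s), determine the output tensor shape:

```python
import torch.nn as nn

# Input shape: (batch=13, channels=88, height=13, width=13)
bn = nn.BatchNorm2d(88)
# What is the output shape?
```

Input: (13, 88, 13, 13) -> Output: (13, 88, 13, 13)

Answer: (13, 88, 13, 13)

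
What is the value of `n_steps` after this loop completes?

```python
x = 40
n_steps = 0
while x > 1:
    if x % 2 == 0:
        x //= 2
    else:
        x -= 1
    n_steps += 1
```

Steps to reduce 40 to 1
`n_steps` takes the values: 0 → 1 → 2 → 3 → 4 → 5 → 6

Answer: 6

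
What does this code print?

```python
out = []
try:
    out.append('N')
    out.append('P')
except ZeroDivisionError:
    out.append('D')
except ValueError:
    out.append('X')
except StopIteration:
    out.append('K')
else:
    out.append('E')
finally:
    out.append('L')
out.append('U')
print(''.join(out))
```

Execution trace: 'N' (try body) → 'P' (try body, no exception) → 'E' (else) → 'L' (finally) → 'U' (after the try/except). Output: NPELU

Answer: NPELU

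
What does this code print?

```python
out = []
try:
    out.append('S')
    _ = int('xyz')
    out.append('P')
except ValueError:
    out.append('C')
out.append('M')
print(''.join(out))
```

Execution trace: 'S' (try body) → 'C' (except ValueError) → 'M' (after the try/except). Output: SCM

Answer: SCM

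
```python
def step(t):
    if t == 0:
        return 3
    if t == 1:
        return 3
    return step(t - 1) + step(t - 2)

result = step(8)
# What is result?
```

Build up from base cases: step(0)=3, step(1)=3, step(2)=6, step(3)=9, step(4)=15, step(5)=24, step(6)=39, ..., step(8)=102

Answer: 102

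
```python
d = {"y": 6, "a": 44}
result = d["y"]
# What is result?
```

Trace:
`d = {"y": 6, "a": 44}` → d = {'y': 6, 'a': 44}
`result = d["y"]` → result = 6
So result = 6

Answer: 6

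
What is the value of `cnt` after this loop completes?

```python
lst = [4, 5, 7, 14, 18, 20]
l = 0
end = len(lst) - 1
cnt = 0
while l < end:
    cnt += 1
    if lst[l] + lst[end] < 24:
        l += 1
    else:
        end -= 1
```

Steps to find pair summing to 24
`cnt` takes the values: 0 → 1 → 2 → 3 → 4 → 5

Answer: 5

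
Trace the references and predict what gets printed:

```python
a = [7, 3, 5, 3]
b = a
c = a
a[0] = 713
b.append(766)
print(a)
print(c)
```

Key concept: multiple aliases.
Step by step:
`a = [7, 3, 5, 3]` → a = [7, 3, 5, 3]
`b = a` → b = [7, 3, 5, 3] (same object as a)
`c = a` → c = [7, 3, 5, 3] (same object as a, b)
`a[0] = 713` → a = [713, 3, 5, 3] (same object as b, c); b = [713, 3, 5, 3] (same object as a, c); c = [713, 3, 5, 3] (same object as a, b)
`b.append(766)` → a = [713, 3, 5, 3, 766] (same object as b, c); b = [713, 3, 5, 3, 766] (same object as a, c); c = [713, 3, 5, 3, 766] (same object as a, b)
`print(a)` → prints [713, 3, 5, 3, 766]
`print(c)` → prints [713, 3, 5, 3, 766]

Answer:
[713, 3, 5, 3, 766]
[713, 3, 5, 3, 766]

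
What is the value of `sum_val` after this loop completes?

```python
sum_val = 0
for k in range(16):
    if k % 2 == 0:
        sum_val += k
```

Sum of even numbers 0 to 15
`sum_val` takes the values: 0 → 2 → 6 → 12 → 20 → 30 → 42 → 56

Answer: 56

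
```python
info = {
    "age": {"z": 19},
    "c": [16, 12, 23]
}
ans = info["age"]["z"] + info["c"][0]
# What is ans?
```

Trace:
`info = { ...` → info = {'age': {'z': 19}, 'c': [16, 12, 23]}
`ans = info["age"]["z"] + info["c"][0]` → ans = 35
So ans = 35

Answer: 35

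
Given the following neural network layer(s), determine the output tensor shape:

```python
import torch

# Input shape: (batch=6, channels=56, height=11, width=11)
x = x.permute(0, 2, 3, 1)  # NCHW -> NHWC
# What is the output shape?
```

Input: (6, 56, 11, 11) -> Output: (6, 11, 11, 56)

Answer: (6, 11, 11, 56)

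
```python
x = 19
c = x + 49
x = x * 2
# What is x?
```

Trace:
`x = 19` → x = 19
`c = x + 49` → c = 68
`x = x * 2` → x = 38
So x = 38

Answer: 38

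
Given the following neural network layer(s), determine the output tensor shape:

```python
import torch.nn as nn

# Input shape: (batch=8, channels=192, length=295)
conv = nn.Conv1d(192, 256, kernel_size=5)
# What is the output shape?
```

Input: (8, 192, 295) -> Output: (8, 256, 291)

Answer: (8, 256, 291)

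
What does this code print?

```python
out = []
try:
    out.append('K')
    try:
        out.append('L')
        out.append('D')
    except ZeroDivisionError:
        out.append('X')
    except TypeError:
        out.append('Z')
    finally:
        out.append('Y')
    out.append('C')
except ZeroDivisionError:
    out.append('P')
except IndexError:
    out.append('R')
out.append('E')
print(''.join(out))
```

Execution trace: 'K' (try body) → 'L' (inner try body) → 'D' (inner try body, no exception) → 'Y' (inner finally) → 'C' (try body, no exception) → 'E' (after the try/except). Output: KLDYCE

Answer: KLDYCE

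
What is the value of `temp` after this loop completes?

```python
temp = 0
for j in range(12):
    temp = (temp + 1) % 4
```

Increment mod 4, 12 times = 0
`temp` takes the values: 0 → 1 → 2 → 3 → 0 → 1 → 2 → 3 → 0 → 1 → 2 → 3 → 0

Answer: 0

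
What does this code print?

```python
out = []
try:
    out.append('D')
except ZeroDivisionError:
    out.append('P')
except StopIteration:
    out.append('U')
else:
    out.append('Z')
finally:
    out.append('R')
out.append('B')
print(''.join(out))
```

Execution trace: 'D' (try body, no exception) → 'Z' (else) → 'R' (finally) → 'B' (after the try/except). Output: DZRB

Answer: DZRB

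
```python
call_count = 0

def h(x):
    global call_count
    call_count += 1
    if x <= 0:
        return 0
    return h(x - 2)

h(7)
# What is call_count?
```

Linear recursion stepping by 2: 5 calls from x=7 down to ≤0.

Answer: 5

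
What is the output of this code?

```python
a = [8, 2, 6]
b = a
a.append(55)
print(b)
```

Key concept: basic list aliasing.
Step by step:
`a = [8, 2, 6]` → a = [8, 2, 6]
`b = a` → b = [8, 2, 6] (same object as a)
`a.append(55)` → a = [8, 2, 6, 55] (same object as b); b = [8, 2, 6, 55] (same object as a)
`print(b)` → prints [8, 2, 6, 55]

Answer: [8, 2, 6, 55]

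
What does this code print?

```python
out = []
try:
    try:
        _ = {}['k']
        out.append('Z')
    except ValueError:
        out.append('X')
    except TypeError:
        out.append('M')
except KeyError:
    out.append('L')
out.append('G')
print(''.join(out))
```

Execution trace: 'L' (outer except KeyError) → 'G' (after the try/except). Output: LG

Answer: LG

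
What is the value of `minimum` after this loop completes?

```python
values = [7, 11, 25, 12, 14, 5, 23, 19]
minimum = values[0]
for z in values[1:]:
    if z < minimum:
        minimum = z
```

Minimum of [7, 11, 25, 12, 14, 5, 23, 19]
`minimum` takes the values: 7 → 5

Answer: 5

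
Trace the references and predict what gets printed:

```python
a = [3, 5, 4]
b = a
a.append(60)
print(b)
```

Key concept: basic list aliasing.
Step by step:
`a = [3, 5, 4]` → a = [3, 5, 4]
`b = a` → b = [3, 5, 4] (same object as a)
`a.append(60)` → a = [3, 5, 4, 60] (same object as b); b = [3, 5, 4, 60] (same object as a)
`print(b)` → prints [3, 5, 4, 60]

Answer: [3, 5, 4, 60]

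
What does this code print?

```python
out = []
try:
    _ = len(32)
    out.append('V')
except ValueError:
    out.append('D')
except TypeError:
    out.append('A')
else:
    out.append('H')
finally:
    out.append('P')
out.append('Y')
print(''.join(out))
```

Execution trace: 'A' (except TypeError) → 'P' (finally) → 'Y' (after the try/except). Output: APY

Answer: APY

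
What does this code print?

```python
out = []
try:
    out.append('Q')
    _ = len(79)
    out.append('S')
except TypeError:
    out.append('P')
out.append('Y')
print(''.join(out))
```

Execution trace: 'Q' (try body) → 'P' (except TypeError) → 'Y' (after the try/except). Output: QPY

Answer: QPY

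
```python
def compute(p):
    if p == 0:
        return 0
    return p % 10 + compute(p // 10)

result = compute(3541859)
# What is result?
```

Sum of digits of 3541859: 9 + 5 + 8 + 1 + 4 + 5 + 3 = 35

Answer: 35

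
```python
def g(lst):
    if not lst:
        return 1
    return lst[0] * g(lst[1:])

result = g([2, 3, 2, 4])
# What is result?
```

Product over [2, 3, 2, 4] = 2 * 3 * 2 * 4 = 48

Answer: 48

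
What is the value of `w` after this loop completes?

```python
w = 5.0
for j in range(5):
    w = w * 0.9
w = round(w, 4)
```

Exponential decay: 5.0 * 0.9^5
`w` takes the values: 5.0 → 4.5 → 4.05 → 3.645 → 3.2805 → 2.95245 → 2.9525

Answer: 2.9525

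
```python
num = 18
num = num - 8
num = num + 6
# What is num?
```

Trace:
`num = 18` → num = 18
`num = num - 8` → num = 10
`num = num + 6` → num = 16
So num = 16

Answer: 16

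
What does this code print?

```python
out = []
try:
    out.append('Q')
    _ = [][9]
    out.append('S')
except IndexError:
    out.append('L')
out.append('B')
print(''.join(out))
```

Execution trace: 'Q' (try body) → 'L' (except IndexError) → 'B' (after the try/except). Output: QLB

Answer: QLB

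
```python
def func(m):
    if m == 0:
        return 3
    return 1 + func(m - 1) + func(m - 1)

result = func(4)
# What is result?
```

func(m) = 1 + 2·func(m-1), func(0)=3. Closed form: (3+1)·2^4 - 1 = 63.

Answer: 63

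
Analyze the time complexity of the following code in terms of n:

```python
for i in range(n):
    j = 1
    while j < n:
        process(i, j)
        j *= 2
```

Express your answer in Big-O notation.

This is Linear outer loop, logarithmic inner loop. Time complexity: O(n log n).

Answer: O(n log n)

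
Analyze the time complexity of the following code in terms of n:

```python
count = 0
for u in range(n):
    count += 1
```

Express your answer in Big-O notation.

Each loop level contributes: n. Multiplying the contributions gives O(n).

Answer: O(n)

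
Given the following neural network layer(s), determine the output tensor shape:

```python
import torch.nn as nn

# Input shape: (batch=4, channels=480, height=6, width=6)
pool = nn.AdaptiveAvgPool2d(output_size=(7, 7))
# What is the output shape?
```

Input: (4, 480, 6, 6) -> Output: (4, 480, 7, 7)

Answer: (4, 480, 7, 7)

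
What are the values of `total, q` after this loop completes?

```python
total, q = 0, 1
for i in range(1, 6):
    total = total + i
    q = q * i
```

Sum and factorial of 1 to 5
`total, q` takes the values: (0, 1) → (1, 1) → (3, 1) → (3, 2) → (6, 2) → (6, 6) → (10, 6) → (10, 24) → (15, 24) → (15, 120)

Answer: 15, 120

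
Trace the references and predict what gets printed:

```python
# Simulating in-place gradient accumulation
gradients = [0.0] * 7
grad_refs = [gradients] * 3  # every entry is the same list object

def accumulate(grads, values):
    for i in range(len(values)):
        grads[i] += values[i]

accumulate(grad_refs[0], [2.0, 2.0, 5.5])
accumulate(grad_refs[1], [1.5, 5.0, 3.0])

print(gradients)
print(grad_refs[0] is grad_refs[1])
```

Key concept: gradient accumulation aliasing.
Step by step:
`gradients = [0.0] * 7` → gradients = [0.0, 0.0, 0.0, 0.0, 0.0, 0.0, 0.0]
`grad_refs = [gradients] * 3` → grad_refs = [[0.0, 0.0, 0.0, 0.0, 0.0, 0.0, 0.0], [0.0, 0.0, 0.0, 0.0, 0.0, 0.0, 0.0], [0.0, 0.0, 0.0, 0.0, 0.0, 0.0, 0.0]]
`accumulate(grad_refs[0], [2.0, 2.0, 5.5])` → gradients = [2.0, 2.0, 5.5, 0.0, 0.0, 0.0, 0.0]; grad_refs = [[2.0, 2.0, 5.5, 0.0, 0.0, 0.0, 0.0], [2.0, 2.0, 5.5, 0.0, 0.0, 0.0, 0.0], [2.0, 2.0, 5.5, 0.0, 0.0, 0.0, 0.0]]
`accumulate(grad_refs[1], [1.5, 5.0, 3.0])` → gradients = [3.5, 7.0, 8.5, 0.0, 0.0, 0.0, 0.0]; grad_refs = [[3.5, 7.0, 8.5, 0.0, 0.0, 0.0, 0.0], [3.5, 7.0, 8.5, 0.0, 0.0, 0.0, 0.0], [3.5, 7.0, 8.5, 0.0, 0.0, 0.0, 0.0]]
`print(gradients)` → prints [3.5, 7.0, 8.5, 0.0, 0.0, 0.0, 0.0]
`print(grad_refs[0] is grad_refs[1])` → prints True

Answer:
[3.5, 7.0, 8.5, 0.0, 0.0, 0.0, 0.0]
True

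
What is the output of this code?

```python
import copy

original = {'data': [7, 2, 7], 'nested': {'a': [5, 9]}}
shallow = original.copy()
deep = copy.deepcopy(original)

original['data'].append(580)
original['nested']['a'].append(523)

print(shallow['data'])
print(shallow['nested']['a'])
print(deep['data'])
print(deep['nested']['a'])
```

Key concept: comparing shallow vs deep copy.
Step by step:
`original = {'data': [7, 2, 7], 'nested': {'a': [5, 9]}}` → original = {'data': [7, 2, 7], 'nested': {'a': [5, 9]}}
`shallow = original.copy()` → shallow = {'data': [7, 2, 7], 'nested': {'a': [5, 9]}}
`deep = copy.deepcopy(original)` → deep = {'data': [7, 2, 7], 'nested': {'a': [5, 9]}}
`original['data'].append(580)` → original = {'data': [7, 2, 7, 580], 'nested': {'a': [5, 9]}}; shallow = {'data': [7, 2, 7, 580], 'nested': {'a': [5, 9]}}
`original['nested']['a'].append(523)` → original = {'data': [7, 2, 7, 580], 'nested': {'a': [5, 9, 523]}}; shallow = {'data': [7, 2, 7, 580], 'nested': {'a': [5, 9, 523]}}
`print(shallow['data'])` → prints [7, 2, 7, 580]
`print(shallow['nested']['a'])` → prints [5, 9, 523]
`print(deep['data'])` → prints [7, 2, 7]
`print(deep['nested']['a'])` → prints [5, 9]

Answer:
[7, 2, 7, 580]
[5, 9, 523]
[7, 2, 7]
[5, 9]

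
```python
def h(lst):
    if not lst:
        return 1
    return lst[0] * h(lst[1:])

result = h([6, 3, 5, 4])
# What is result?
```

Product over [6, 3, 5, 4] = 6 * 3 * 5 * 4 = 360

Answer: 360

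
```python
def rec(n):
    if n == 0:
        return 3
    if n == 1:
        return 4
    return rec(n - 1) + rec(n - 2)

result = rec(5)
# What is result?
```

Build up from base cases: rec(0)=3, rec(1)=4, rec(2)=7, rec(3)=11, rec(4)=18, rec(5)=29

Answer: 29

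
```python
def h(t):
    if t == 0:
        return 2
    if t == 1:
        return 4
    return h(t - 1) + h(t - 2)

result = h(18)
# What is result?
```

Build up from base cases: h(0)=2, h(1)=4, h(2)=6, h(3)=10, h(4)=16, h(5)=26, h(6)=42, ..., h(18)=13530

Answer: 13530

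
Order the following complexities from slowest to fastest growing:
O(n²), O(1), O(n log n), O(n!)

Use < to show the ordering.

Ordered by growth rate: O(1) < O(n log n) < O(n²) < O(n!)

Answer: O(1) < O(n log n) < O(n²) < O(n!)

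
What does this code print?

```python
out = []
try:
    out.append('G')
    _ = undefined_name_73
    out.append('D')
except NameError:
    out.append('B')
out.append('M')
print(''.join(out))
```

Execution trace: 'G' (try body) → 'B' (except NameError) → 'M' (after the try/except). Output: GBM

Answer: GBM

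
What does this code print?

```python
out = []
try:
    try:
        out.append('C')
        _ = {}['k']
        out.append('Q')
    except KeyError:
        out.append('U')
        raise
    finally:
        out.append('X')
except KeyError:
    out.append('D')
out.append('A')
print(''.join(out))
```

Execution trace: 'C' (inner try body) → 'U' (inner except KeyError) → 'X' (inner finally) → 'D' (outer except KeyError) → 'A' (after the try/except). Output: CUXDA

Answer: CUXDA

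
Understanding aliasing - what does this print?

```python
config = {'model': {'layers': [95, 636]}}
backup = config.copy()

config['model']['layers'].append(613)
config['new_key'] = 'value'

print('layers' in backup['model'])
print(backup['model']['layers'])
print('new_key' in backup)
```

Key concept: shallow copy gotcha with nested dict.
Step by step:
`config = {'model': {'layers': [95, 636]}}` → config = {'model': {'layers': [95, 636]}}
`backup = config.copy()` → backup = {'model': {'layers': [95, 636]}}
`config['model']['layers'].append(613)` → config = {'model': {'layers': [95, 636, 613]}}; backup = {'model': {'layers': [95, 636, 613]}}
`config['new_key'] = 'value'` → config = {'model': {'layers': [95, 636, 613]}, 'new_key': 'value'}
`print('layers' in backup['model'])` → prints True
`print(backup['model']['layers'])` → prints [95, 636, 613]
`print('new_key' in backup)` → prints False

Answer:
True
[95, 636, 613]
False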